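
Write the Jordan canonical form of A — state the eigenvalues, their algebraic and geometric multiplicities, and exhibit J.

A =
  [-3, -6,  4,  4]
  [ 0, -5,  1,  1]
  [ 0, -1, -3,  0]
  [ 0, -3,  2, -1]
J_3(-3) ⊕ J_1(-3)

The characteristic polynomial is
  det(x·I − A) = x^4 + 12*x^3 + 54*x^2 + 108*x + 81 = (x + 3)^4

Eigenvalues and multiplicities (the geometric multiplicity of λ is n − rank(A − λI), which equals the number of Jordan blocks for λ):
  λ = -3: algebraic multiplicity = 4, geometric multiplicity = 2

Determining the block sizes for each eigenvalue:
  λ = -3: with am = 4 and gm = 2, the partition is not yet determined (e.g. several partitions of 4 into 2 parts exist). Let N = A − (-3)·I. Computing rank(N^1) = 2, rank(N^2) = 1, rank(N^3) = 0; the number of blocks of size ≥ j is rank(N^{j−1}) − rank(N^j), giving [2, 1, 1]. So we have 1 block(s) of size 3, 1 block(s) of size 1 → block sizes [3, 1]

Assembling the blocks gives a Jordan form
J =
  [-3,  1,  0,  0]
  [ 0, -3,  1,  0]
  [ 0,  0, -3,  0]
  [ 0,  0,  0, -3]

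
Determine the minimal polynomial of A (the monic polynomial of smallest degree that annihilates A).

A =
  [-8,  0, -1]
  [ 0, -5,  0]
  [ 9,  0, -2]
x^2 + 10*x + 25

The characteristic polynomial is χ_A(x) = (x + 5)^3, so the eigenvalues are known. The minimal polynomial is
  m_A(x) = Π_λ (x − λ)^{k_λ}
where k_λ is the size of the *largest* Jordan block for λ (equivalently, the smallest k with (A − λI)^k v = 0 for every generalised eigenvector v of λ).

  λ = -5: largest Jordan block has size 2, contributing (x + 5)^2

So m_A(x) = (x + 5)^2 = x^2 + 10*x + 25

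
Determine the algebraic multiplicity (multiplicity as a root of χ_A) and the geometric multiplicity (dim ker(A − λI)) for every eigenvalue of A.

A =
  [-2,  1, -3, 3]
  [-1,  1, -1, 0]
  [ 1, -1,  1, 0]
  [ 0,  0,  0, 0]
λ = 0: alg = 4, geom = 2

Step 1 — factor the characteristic polynomial to read off the algebraic multiplicities:
  χ_A(x) = x^4

Step 2 — compute geometric multiplicities via the rank-nullity identity g(λ) = n − rank(A − λI):
  rank(A − (0)·I) = 2, so dim ker(A − (0)·I) = n − 2 = 2

Summary:
  λ = 0: algebraic multiplicity = 4, geometric multiplicity = 2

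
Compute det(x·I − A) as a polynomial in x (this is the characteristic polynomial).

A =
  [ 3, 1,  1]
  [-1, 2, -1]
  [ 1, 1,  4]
x^3 - 9*x^2 + 27*x - 27

Expanding det(x·I − A) (e.g. by cofactor expansion or by noting that A is similar to its Jordan form J, which has the same characteristic polynomial as A) gives
  χ_A(x) = x^3 - 9*x^2 + 27*x - 27
which factors as (x - 3)^3. The eigenvalues (with algebraic multiplicities) are λ = 3 with multiplicity 3.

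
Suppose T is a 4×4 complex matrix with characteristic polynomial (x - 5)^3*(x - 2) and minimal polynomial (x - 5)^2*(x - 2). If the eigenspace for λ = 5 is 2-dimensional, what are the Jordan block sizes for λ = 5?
Block sizes for λ = 5: [2, 1]

Step 1 — from the characteristic polynomial, algebraic multiplicity of λ = 5 is 3. From dim ker(T − (5)·I) = 2, there are exactly 2 Jordan blocks for λ = 5.
Step 2 — from the minimal polynomial, the factor (x − 5)^2 tells us the largest block for λ = 5 has size 2.
Step 3 — with total size 3, 2 blocks, and largest block 2, the block sizes (in nonincreasing order) are [2, 1].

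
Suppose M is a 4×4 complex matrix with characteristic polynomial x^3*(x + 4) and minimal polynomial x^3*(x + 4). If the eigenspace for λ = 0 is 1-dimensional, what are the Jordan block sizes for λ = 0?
Block sizes for λ = 0: [3]

Step 1 — from the characteristic polynomial, algebraic multiplicity of λ = 0 is 3. From dim ker(M − (0)·I) = 1, there are exactly 1 Jordan blocks for λ = 0.
Step 2 — from the minimal polynomial, the factor (x − 0)^3 tells us the largest block for λ = 0 has size 3.
Step 3 — with total size 3, 1 blocks, and largest block 3, the block sizes (in nonincreasing order) are [3].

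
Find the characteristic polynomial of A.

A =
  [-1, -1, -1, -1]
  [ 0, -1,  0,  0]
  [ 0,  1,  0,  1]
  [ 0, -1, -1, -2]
x^4 + 4*x^3 + 6*x^2 + 4*x + 1

Expanding det(x·I − A) (e.g. by cofactor expansion or by noting that A is similar to its Jordan form J, which has the same characteristic polynomial as A) gives
  χ_A(x) = x^4 + 4*x^3 + 6*x^2 + 4*x + 1
which factors as (x + 1)^4. The eigenvalues (with algebraic multiplicities) are λ = -1 with multiplicity 4.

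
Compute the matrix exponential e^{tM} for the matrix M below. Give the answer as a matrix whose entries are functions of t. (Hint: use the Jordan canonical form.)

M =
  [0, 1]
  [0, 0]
e^{tM} =
  [1, t]
  [0, 1]

Strategy: write M = P · J · P⁻¹ where J is a Jordan canonical form, so e^{tM} = P · e^{tJ} · P⁻¹, and e^{tJ} can be computed block-by-block.

M has Jordan form
J =
  [0, 1]
  [0, 0]
(up to reordering of blocks).

Per-block formulas:
  For a 2×2 Jordan block J_2(0): exp(t · J_2(0)) = e^(0t)·(I + t·N), where N is the 2×2 nilpotent shift.

After assembling e^{tJ} and conjugating by P, we get:

e^{tM} =
  [1, t]
  [0, 1]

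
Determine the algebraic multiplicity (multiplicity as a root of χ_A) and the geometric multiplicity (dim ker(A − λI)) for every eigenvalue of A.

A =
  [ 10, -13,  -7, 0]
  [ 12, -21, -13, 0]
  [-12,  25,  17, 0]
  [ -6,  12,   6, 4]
λ = -2: alg = 1, geom = 1; λ = 4: alg = 3, geom = 2

Step 1 — factor the characteristic polynomial to read off the algebraic multiplicities:
  χ_A(x) = (x - 4)^3*(x + 2)

Step 2 — compute geometric multiplicities via the rank-nullity identity g(λ) = n − rank(A − λI):
  rank(A − (-2)·I) = 3, so dim ker(A − (-2)·I) = n − 3 = 1
  rank(A − (4)·I) = 2, so dim ker(A − (4)·I) = n − 2 = 2

Summary:
  λ = -2: algebraic multiplicity = 1, geometric multiplicity = 1
  λ = 4: algebraic multiplicity = 3, geometric multiplicity = 2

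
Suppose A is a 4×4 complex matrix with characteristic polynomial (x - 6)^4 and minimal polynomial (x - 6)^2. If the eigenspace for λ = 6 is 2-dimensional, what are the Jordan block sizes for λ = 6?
Block sizes for λ = 6: [2, 2]

Step 1 — from the characteristic polynomial, algebraic multiplicity of λ = 6 is 4. From dim ker(A − (6)·I) = 2, there are exactly 2 Jordan blocks for λ = 6.
Step 2 — from the minimal polynomial, the factor (x − 6)^2 tells us the largest block for λ = 6 has size 2.
Step 3 — with total size 4, 2 blocks, and largest block 2, the block sizes (in nonincreasing order) are [2, 2].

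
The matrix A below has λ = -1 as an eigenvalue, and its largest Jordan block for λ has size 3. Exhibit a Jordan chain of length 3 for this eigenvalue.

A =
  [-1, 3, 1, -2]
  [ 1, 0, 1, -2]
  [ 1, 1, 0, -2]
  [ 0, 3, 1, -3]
A Jordan chain for λ = -1 of length 3:
v_1 = (4, 2, 2, 4)ᵀ
v_2 = (0, 1, 1, 0)ᵀ
v_3 = (1, 0, 0, 0)ᵀ

Let N = A − (-1)·I. We want v_3 with N^3 v_3 = 0 but N^2 v_3 ≠ 0; then v_{j-1} := N · v_j for j = 3, …, 2.

Pick v_3 = (1, 0, 0, 0)ᵀ.
Then v_2 = N · v_3 = (0, 1, 1, 0)ᵀ.
Then v_1 = N · v_2 = (4, 2, 2, 4)ᵀ.

Sanity check: (A − (-1)·I) v_1 = (0, 0, 0, 0)ᵀ = 0. ✓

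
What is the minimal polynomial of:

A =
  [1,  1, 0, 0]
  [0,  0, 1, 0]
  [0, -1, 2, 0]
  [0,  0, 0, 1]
x^3 - 3*x^2 + 3*x - 1

The characteristic polynomial is χ_A(x) = (x - 1)^4, so the eigenvalues are known. The minimal polynomial is
  m_A(x) = Π_λ (x − λ)^{k_λ}
where k_λ is the size of the *largest* Jordan block for λ (equivalently, the smallest k with (A − λI)^k v = 0 for every generalised eigenvector v of λ).

  λ = 1: largest Jordan block has size 3, contributing (x − 1)^3

So m_A(x) = (x - 1)^3 = x^3 - 3*x^2 + 3*x - 1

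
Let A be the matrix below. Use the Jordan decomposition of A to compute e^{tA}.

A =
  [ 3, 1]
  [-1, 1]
e^{tA} =
  [t*exp(2*t) + exp(2*t), t*exp(2*t)]
  [-t*exp(2*t), -t*exp(2*t) + exp(2*t)]

Strategy: write A = P · J · P⁻¹ where J is a Jordan canonical form, so e^{tA} = P · e^{tJ} · P⁻¹, and e^{tJ} can be computed block-by-block.

A has Jordan form
J =
  [2, 1]
  [0, 2]
(up to reordering of blocks).

Per-block formulas:
  For a 2×2 Jordan block J_2(2): exp(t · J_2(2)) = e^(2t)·(I + t·N), where N is the 2×2 nilpotent shift.

After assembling e^{tJ} and conjugating by P, we get:

e^{tA} =
  [t*exp(2*t) + exp(2*t), t*exp(2*t)]
  [-t*exp(2*t), -t*exp(2*t) + exp(2*t)]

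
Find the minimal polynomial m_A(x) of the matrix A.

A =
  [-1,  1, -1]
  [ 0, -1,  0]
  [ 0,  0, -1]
x^2 + 2*x + 1

The characteristic polynomial is χ_A(x) = (x + 1)^3, so the eigenvalues are known. The minimal polynomial is
  m_A(x) = Π_λ (x − λ)^{k_λ}
where k_λ is the size of the *largest* Jordan block for λ (equivalently, the smallest k with (A − λI)^k v = 0 for every generalised eigenvector v of λ).

  λ = -1: largest Jordan block has size 2, contributing (x + 1)^2

So m_A(x) = (x + 1)^2 = x^2 + 2*x + 1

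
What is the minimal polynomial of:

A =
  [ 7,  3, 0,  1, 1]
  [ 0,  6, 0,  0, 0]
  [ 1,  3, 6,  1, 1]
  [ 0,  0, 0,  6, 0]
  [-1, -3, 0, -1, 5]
x^2 - 12*x + 36

The characteristic polynomial is χ_A(x) = (x - 6)^5, so the eigenvalues are known. The minimal polynomial is
  m_A(x) = Π_λ (x − λ)^{k_λ}
where k_λ is the size of the *largest* Jordan block for λ (equivalently, the smallest k with (A − λI)^k v = 0 for every generalised eigenvector v of λ).

  λ = 6: largest Jordan block has size 2, contributing (x − 6)^2

So m_A(x) = (x - 6)^2 = x^2 - 12*x + 36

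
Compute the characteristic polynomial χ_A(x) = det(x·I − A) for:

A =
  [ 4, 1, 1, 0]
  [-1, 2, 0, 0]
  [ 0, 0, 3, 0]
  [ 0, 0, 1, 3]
x^4 - 12*x^3 + 54*x^2 - 108*x + 81

Expanding det(x·I − A) (e.g. by cofactor expansion or by noting that A is similar to its Jordan form J, which has the same characteristic polynomial as A) gives
  χ_A(x) = x^4 - 12*x^3 + 54*x^2 - 108*x + 81
which factors as (x - 3)^4. The eigenvalues (with algebraic multiplicities) are λ = 3 with multiplicity 4.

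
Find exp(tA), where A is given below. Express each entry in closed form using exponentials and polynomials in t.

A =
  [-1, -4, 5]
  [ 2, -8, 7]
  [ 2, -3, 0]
e^{tA} =
  [3*t^2*exp(-3*t) + 2*t*exp(-3*t) + exp(-3*t), -3*t^2*exp(-3*t)/2 - 4*t*exp(-3*t), -3*t^2*exp(-3*t)/2 + 5*t*exp(-3*t)]
  [4*t^2*exp(-3*t) + 2*t*exp(-3*t), -2*t^2*exp(-3*t) - 5*t*exp(-3*t) + exp(-3*t), -2*t^2*exp(-3*t) + 7*t*exp(-3*t)]
  [2*t^2*exp(-3*t) + 2*t*exp(-3*t), -t^2*exp(-3*t) - 3*t*exp(-3*t), -t^2*exp(-3*t) + 3*t*exp(-3*t) + exp(-3*t)]

Strategy: write A = P · J · P⁻¹ where J is a Jordan canonical form, so e^{tA} = P · e^{tJ} · P⁻¹, and e^{tJ} can be computed block-by-block.

A has Jordan form
J =
  [-3,  1,  0]
  [ 0, -3,  1]
  [ 0,  0, -3]
(up to reordering of blocks).

Per-block formulas:
  For a 3×3 Jordan block J_3(-3): exp(t · J_3(-3)) = e^(-3t)·(I + t·N + (t^2/2)·N^2), where N is the 3×3 nilpotent shift.

After assembling e^{tJ} and conjugating by P, we get:

e^{tA} =
  [3*t^2*exp(-3*t) + 2*t*exp(-3*t) + exp(-3*t), -3*t^2*exp(-3*t)/2 - 4*t*exp(-3*t), -3*t^2*exp(-3*t)/2 + 5*t*exp(-3*t)]
  [4*t^2*exp(-3*t) + 2*t*exp(-3*t), -2*t^2*exp(-3*t) - 5*t*exp(-3*t) + exp(-3*t), -2*t^2*exp(-3*t) + 7*t*exp(-3*t)]
  [2*t^2*exp(-3*t) + 2*t*exp(-3*t), -t^2*exp(-3*t) - 3*t*exp(-3*t), -t^2*exp(-3*t) + 3*t*exp(-3*t) + exp(-3*t)]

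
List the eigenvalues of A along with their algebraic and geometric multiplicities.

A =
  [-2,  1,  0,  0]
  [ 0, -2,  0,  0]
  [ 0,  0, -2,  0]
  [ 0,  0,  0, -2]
λ = -2: alg = 4, geom = 3

Step 1 — factor the characteristic polynomial to read off the algebraic multiplicities:
  χ_A(x) = (x + 2)^4

Step 2 — compute geometric multiplicities via the rank-nullity identity g(λ) = n − rank(A − λI):
  rank(A − (-2)·I) = 1, so dim ker(A − (-2)·I) = n − 1 = 3

Summary:
  λ = -2: algebraic multiplicity = 4, geometric multiplicity = 3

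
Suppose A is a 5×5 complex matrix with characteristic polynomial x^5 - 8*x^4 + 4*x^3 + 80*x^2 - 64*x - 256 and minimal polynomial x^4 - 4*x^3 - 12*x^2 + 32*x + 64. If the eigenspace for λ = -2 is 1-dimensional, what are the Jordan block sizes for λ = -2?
Block sizes for λ = -2: [2]

Step 1 — from the characteristic polynomial, algebraic multiplicity of λ = -2 is 2. From dim ker(A − (-2)·I) = 1, there are exactly 1 Jordan blocks for λ = -2.
Step 2 — from the minimal polynomial, the factor (x + 2)^2 tells us the largest block for λ = -2 has size 2.
Step 3 — with total size 2, 1 blocks, and largest block 2, the block sizes (in nonincreasing order) are [2].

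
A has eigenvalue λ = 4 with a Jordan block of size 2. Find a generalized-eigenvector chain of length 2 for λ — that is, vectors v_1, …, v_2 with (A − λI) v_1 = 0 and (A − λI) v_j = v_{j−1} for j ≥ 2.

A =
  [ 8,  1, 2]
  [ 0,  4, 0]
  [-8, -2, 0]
A Jordan chain for λ = 4 of length 2:
v_1 = (4, 0, -8)ᵀ
v_2 = (1, 0, 0)ᵀ

Let N = A − (4)·I. We want v_2 with N^2 v_2 = 0 but N^1 v_2 ≠ 0; then v_{j-1} := N · v_j for j = 2, …, 2.

Pick v_2 = (1, 0, 0)ᵀ.
Then v_1 = N · v_2 = (4, 0, -8)ᵀ.

Sanity check: (A − (4)·I) v_1 = (0, 0, 0)ᵀ = 0. ✓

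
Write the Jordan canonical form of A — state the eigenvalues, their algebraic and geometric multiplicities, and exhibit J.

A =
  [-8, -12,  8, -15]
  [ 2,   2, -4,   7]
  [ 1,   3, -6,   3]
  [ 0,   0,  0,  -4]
J_2(-4) ⊕ J_2(-4)

The characteristic polynomial is
  det(x·I − A) = x^4 + 16*x^3 + 96*x^2 + 256*x + 256 = (x + 4)^4

Eigenvalues and multiplicities (the geometric multiplicity of λ is n − rank(A − λI), which equals the number of Jordan blocks for λ):
  λ = -4: algebraic multiplicity = 4, geometric multiplicity = 2

Determining the block sizes for each eigenvalue:
  λ = -4: with am = 4 and gm = 2, the partition is not yet determined (e.g. several partitions of 4 into 2 parts exist). Let N = A − (-4)·I. Computing rank(N^1) = 2, rank(N^2) = 0; the number of blocks of size ≥ j is rank(N^{j−1}) − rank(N^j), giving [2, 2]. So we have 2 block(s) of size 2 → block sizes [2, 2]

Assembling the blocks gives a Jordan form
J =
  [-4,  1,  0,  0]
  [ 0, -4,  0,  0]
  [ 0,  0, -4,  1]
  [ 0,  0,  0, -4]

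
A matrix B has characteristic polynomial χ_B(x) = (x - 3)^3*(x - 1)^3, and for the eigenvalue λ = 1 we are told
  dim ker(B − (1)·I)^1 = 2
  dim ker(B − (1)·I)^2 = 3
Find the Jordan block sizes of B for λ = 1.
Block sizes for λ = 1: [2, 1]

From the dimensions of kernels of powers, the number of Jordan blocks of size at least j is d_j − d_{j−1} where d_j = dim ker(N^j) (with d_0 = 0). Computing the differences gives [2, 1].
The number of blocks of size exactly k is (#blocks of size ≥ k) − (#blocks of size ≥ k + 1), so the partition is: 1 block(s) of size 1, 1 block(s) of size 2.
In nonincreasing order the block sizes are [2, 1].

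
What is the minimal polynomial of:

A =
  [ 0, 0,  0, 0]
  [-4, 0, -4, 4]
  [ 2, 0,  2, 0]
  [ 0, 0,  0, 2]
x^2 - 2*x

The characteristic polynomial is χ_A(x) = x^2*(x - 2)^2, so the eigenvalues are known. The minimal polynomial is
  m_A(x) = Π_λ (x − λ)^{k_λ}
where k_λ is the size of the *largest* Jordan block for λ (equivalently, the smallest k with (A − λI)^k v = 0 for every generalised eigenvector v of λ).

  λ = 0: largest Jordan block has size 1, contributing (x − 0)
  λ = 2: largest Jordan block has size 1, contributing (x − 2)

So m_A(x) = x*(x - 2) = x^2 - 2*x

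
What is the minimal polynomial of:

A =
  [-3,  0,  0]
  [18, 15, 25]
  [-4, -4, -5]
x^3 - 7*x^2 - 5*x + 75

The characteristic polynomial is χ_A(x) = (x - 5)^2*(x + 3), so the eigenvalues are known. The minimal polynomial is
  m_A(x) = Π_λ (x − λ)^{k_λ}
where k_λ is the size of the *largest* Jordan block for λ (equivalently, the smallest k with (A − λI)^k v = 0 for every generalised eigenvector v of λ).

  λ = -3: largest Jordan block has size 1, contributing (x + 3)
  λ = 5: largest Jordan block has size 2, contributing (x − 5)^2

So m_A(x) = (x - 5)^2*(x + 3) = x^3 - 7*x^2 - 5*x + 75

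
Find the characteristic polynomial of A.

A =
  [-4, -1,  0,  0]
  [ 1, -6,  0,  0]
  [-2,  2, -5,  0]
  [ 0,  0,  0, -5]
x^4 + 20*x^3 + 150*x^2 + 500*x + 625

Expanding det(x·I − A) (e.g. by cofactor expansion or by noting that A is similar to its Jordan form J, which has the same characteristic polynomial as A) gives
  χ_A(x) = x^4 + 20*x^3 + 150*x^2 + 500*x + 625
which factors as (x + 5)^4. The eigenvalues (with algebraic multiplicities) are λ = -5 with multiplicity 4.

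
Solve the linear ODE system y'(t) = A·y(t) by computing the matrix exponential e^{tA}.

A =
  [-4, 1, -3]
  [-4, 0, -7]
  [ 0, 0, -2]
e^{tA} =
  [-2*t*exp(-2*t) + exp(-2*t), t*exp(-2*t), -t^2*exp(-2*t)/2 - 3*t*exp(-2*t)]
  [-4*t*exp(-2*t), 2*t*exp(-2*t) + exp(-2*t), -t^2*exp(-2*t) - 7*t*exp(-2*t)]
  [0, 0, exp(-2*t)]

Strategy: write A = P · J · P⁻¹ where J is a Jordan canonical form, so e^{tA} = P · e^{tJ} · P⁻¹, and e^{tJ} can be computed block-by-block.

A has Jordan form
J =
  [-2,  1,  0]
  [ 0, -2,  1]
  [ 0,  0, -2]
(up to reordering of blocks).

Per-block formulas:
  For a 3×3 Jordan block J_3(-2): exp(t · J_3(-2)) = e^(-2t)·(I + t·N + (t^2/2)·N^2), where N is the 3×3 nilpotent shift.

After assembling e^{tJ} and conjugating by P, we get:

e^{tA} =
  [-2*t*exp(-2*t) + exp(-2*t), t*exp(-2*t), -t^2*exp(-2*t)/2 - 3*t*exp(-2*t)]
  [-4*t*exp(-2*t), 2*t*exp(-2*t) + exp(-2*t), -t^2*exp(-2*t) - 7*t*exp(-2*t)]
  [0, 0, exp(-2*t)]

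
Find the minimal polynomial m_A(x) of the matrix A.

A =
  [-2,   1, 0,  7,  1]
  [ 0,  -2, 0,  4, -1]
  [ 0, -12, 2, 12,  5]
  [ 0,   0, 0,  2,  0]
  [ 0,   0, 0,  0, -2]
x^4 + 4*x^3 - 16*x - 16

The characteristic polynomial is χ_A(x) = (x - 2)^2*(x + 2)^3, so the eigenvalues are known. The minimal polynomial is
  m_A(x) = Π_λ (x − λ)^{k_λ}
where k_λ is the size of the *largest* Jordan block for λ (equivalently, the smallest k with (A − λI)^k v = 0 for every generalised eigenvector v of λ).

  λ = -2: largest Jordan block has size 3, contributing (x + 2)^3
  λ = 2: largest Jordan block has size 1, contributing (x − 2)

So m_A(x) = (x - 2)*(x + 2)^3 = x^4 + 4*x^3 - 16*x - 16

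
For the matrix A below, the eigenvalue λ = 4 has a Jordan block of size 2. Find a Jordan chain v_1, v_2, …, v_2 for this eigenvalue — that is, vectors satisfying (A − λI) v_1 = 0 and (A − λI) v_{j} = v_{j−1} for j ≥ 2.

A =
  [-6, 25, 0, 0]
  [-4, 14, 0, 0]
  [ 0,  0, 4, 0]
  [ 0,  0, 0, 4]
A Jordan chain for λ = 4 of length 2:
v_1 = (-10, -4, 0, 0)ᵀ
v_2 = (1, 0, 0, 0)ᵀ

Let N = A − (4)·I. We want v_2 with N^2 v_2 = 0 but N^1 v_2 ≠ 0; then v_{j-1} := N · v_j for j = 2, …, 2.

Pick v_2 = (1, 0, 0, 0)ᵀ.
Then v_1 = N · v_2 = (-10, -4, 0, 0)ᵀ.

Sanity check: (A − (4)·I) v_1 = (0, 0, 0, 0)ᵀ = 0. ✓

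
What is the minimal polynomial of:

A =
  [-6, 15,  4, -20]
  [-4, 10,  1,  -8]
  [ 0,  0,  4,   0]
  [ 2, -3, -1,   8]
x^3 - 12*x^2 + 48*x - 64

The characteristic polynomial is χ_A(x) = (x - 4)^4, so the eigenvalues are known. The minimal polynomial is
  m_A(x) = Π_λ (x − λ)^{k_λ}
where k_λ is the size of the *largest* Jordan block for λ (equivalently, the smallest k with (A − λI)^k v = 0 for every generalised eigenvector v of λ).

  λ = 4: largest Jordan block has size 3, contributing (x − 4)^3

So m_A(x) = (x - 4)^3 = x^3 - 12*x^2 + 48*x - 64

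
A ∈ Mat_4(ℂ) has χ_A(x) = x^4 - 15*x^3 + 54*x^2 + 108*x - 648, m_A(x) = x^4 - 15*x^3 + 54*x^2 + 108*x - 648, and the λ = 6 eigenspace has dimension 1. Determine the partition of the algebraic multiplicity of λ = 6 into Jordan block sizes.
Block sizes for λ = 6: [3]

Step 1 — from the characteristic polynomial, algebraic multiplicity of λ = 6 is 3. From dim ker(A − (6)·I) = 1, there are exactly 1 Jordan blocks for λ = 6.
Step 2 — from the minimal polynomial, the factor (x − 6)^3 tells us the largest block for λ = 6 has size 3.
Step 3 — with total size 3, 1 blocks, and largest block 3, the block sizes (in nonincreasing order) are [3].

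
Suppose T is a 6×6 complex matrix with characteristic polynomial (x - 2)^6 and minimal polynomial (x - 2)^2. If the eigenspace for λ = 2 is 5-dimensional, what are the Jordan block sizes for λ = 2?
Block sizes for λ = 2: [2, 1, 1, 1, 1]

Step 1 — from the characteristic polynomial, algebraic multiplicity of λ = 2 is 6. From dim ker(T − (2)·I) = 5, there are exactly 5 Jordan blocks for λ = 2.
Step 2 — from the minimal polynomial, the factor (x − 2)^2 tells us the largest block for λ = 2 has size 2.
Step 3 — with total size 6, 5 blocks, and largest block 2, the block sizes (in nonincreasing order) are [2, 1, 1, 1, 1].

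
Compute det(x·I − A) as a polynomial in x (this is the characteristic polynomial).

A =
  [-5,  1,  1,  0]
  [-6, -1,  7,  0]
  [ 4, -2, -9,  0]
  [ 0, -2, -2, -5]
x^4 + 20*x^3 + 150*x^2 + 500*x + 625

Expanding det(x·I − A) (e.g. by cofactor expansion or by noting that A is similar to its Jordan form J, which has the same characteristic polynomial as A) gives
  χ_A(x) = x^4 + 20*x^3 + 150*x^2 + 500*x + 625
which factors as (x + 5)^4. The eigenvalues (with algebraic multiplicities) are λ = -5 with multiplicity 4.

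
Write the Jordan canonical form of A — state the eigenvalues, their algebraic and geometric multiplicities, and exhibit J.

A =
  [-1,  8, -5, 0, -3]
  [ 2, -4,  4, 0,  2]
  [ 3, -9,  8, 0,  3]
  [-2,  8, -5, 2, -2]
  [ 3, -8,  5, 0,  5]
J_3(2) ⊕ J_2(2)

The characteristic polynomial is
  det(x·I − A) = x^5 - 10*x^4 + 40*x^3 - 80*x^2 + 80*x - 32 = (x - 2)^5

Eigenvalues and multiplicities (the geometric multiplicity of λ is n − rank(A − λI), which equals the number of Jordan blocks for λ):
  λ = 2: algebraic multiplicity = 5, geometric multiplicity = 2

Determining the block sizes for each eigenvalue:
  λ = 2: with am = 5 and gm = 2, the partition is not yet determined (e.g. several partitions of 5 into 2 parts exist). Let N = A − (2)·I. Computing rank(N^1) = 3, rank(N^2) = 1, rank(N^3) = 0; the number of blocks of size ≥ j is rank(N^{j−1}) − rank(N^j), giving [2, 2, 1]. So we have 1 block(s) of size 3, 1 block(s) of size 2 → block sizes [3, 2]

Assembling the blocks gives a Jordan form
J =
  [2, 1, 0, 0, 0]
  [0, 2, 1, 0, 0]
  [0, 0, 2, 0, 0]
  [0, 0, 0, 2, 1]
  [0, 0, 0, 0, 2]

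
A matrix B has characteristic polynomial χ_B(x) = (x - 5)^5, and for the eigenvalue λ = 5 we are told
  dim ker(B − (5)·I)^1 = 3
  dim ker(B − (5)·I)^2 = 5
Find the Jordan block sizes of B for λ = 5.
Block sizes for λ = 5: [2, 2, 1]

From the dimensions of kernels of powers, the number of Jordan blocks of size at least j is d_j − d_{j−1} where d_j = dim ker(N^j) (with d_0 = 0). Computing the differences gives [3, 2].
The number of blocks of size exactly k is (#blocks of size ≥ k) − (#blocks of size ≥ k + 1), so the partition is: 1 block(s) of size 1, 2 block(s) of size 2.
In nonincreasing order the block sizes are [2, 2, 1].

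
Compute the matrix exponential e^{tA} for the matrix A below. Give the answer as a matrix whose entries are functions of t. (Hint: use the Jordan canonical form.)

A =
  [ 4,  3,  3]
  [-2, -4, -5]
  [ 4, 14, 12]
e^{tA} =
  [3*t^2*exp(4*t) + exp(4*t), 9*t^2*exp(4*t) + 3*t*exp(4*t), 9*t^2*exp(4*t)/2 + 3*t*exp(4*t)]
  [-2*t^2*exp(4*t) - 2*t*exp(4*t), -6*t^2*exp(4*t) - 8*t*exp(4*t) + exp(4*t), -3*t^2*exp(4*t) - 5*t*exp(4*t)]
  [2*t^2*exp(4*t) + 4*t*exp(4*t), 6*t^2*exp(4*t) + 14*t*exp(4*t), 3*t^2*exp(4*t) + 8*t*exp(4*t) + exp(4*t)]

Strategy: write A = P · J · P⁻¹ where J is a Jordan canonical form, so e^{tA} = P · e^{tJ} · P⁻¹, and e^{tJ} can be computed block-by-block.

A has Jordan form
J =
  [4, 1, 0]
  [0, 4, 1]
  [0, 0, 4]
(up to reordering of blocks).

Per-block formulas:
  For a 3×3 Jordan block J_3(4): exp(t · J_3(4)) = e^(4t)·(I + t·N + (t^2/2)·N^2), where N is the 3×3 nilpotent shift.

After assembling e^{tJ} and conjugating by P, we get:

e^{tA} =
  [3*t^2*exp(4*t) + exp(4*t), 9*t^2*exp(4*t) + 3*t*exp(4*t), 9*t^2*exp(4*t)/2 + 3*t*exp(4*t)]
  [-2*t^2*exp(4*t) - 2*t*exp(4*t), -6*t^2*exp(4*t) - 8*t*exp(4*t) + exp(4*t), -3*t^2*exp(4*t) - 5*t*exp(4*t)]
  [2*t^2*exp(4*t) + 4*t*exp(4*t), 6*t^2*exp(4*t) + 14*t*exp(4*t), 3*t^2*exp(4*t) + 8*t*exp(4*t) + exp(4*t)]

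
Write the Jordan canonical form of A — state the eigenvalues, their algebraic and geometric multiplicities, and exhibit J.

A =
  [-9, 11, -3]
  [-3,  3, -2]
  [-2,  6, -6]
J_3(-4)

The characteristic polynomial is
  det(x·I − A) = x^3 + 12*x^2 + 48*x + 64 = (x + 4)^3

Eigenvalues and multiplicities (the geometric multiplicity of λ is n − rank(A − λI), which equals the number of Jordan blocks for λ):
  λ = -4: algebraic multiplicity = 3, geometric multiplicity = 1

Determining the block sizes for each eigenvalue:
  λ = -4: one block (gm = 1), so the single block has size am = 3 → block sizes [3]

Assembling the blocks gives a Jordan form
J =
  [-4,  1,  0]
  [ 0, -4,  1]
  [ 0,  0, -4]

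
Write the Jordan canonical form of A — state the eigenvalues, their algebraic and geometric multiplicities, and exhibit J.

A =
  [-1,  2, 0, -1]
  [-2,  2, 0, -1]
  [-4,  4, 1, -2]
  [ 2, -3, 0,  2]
J_3(1) ⊕ J_1(1)

The characteristic polynomial is
  det(x·I − A) = x^4 - 4*x^3 + 6*x^2 - 4*x + 1 = (x - 1)^4

Eigenvalues and multiplicities (the geometric multiplicity of λ is n − rank(A − λI), which equals the number of Jordan blocks for λ):
  λ = 1: algebraic multiplicity = 4, geometric multiplicity = 2

Determining the block sizes for each eigenvalue:
  λ = 1: with am = 4 and gm = 2, the partition is not yet determined (e.g. several partitions of 4 into 2 parts exist). Let N = A − (1)·I. Computing rank(N^1) = 2, rank(N^2) = 1, rank(N^3) = 0; the number of blocks of size ≥ j is rank(N^{j−1}) − rank(N^j), giving [2, 1, 1]. So we have 1 block(s) of size 3, 1 block(s) of size 1 → block sizes [3, 1]

Assembling the blocks gives a Jordan form
J =
  [1, 1, 0, 0]
  [0, 1, 1, 0]
  [0, 0, 1, 0]
  [0, 0, 0, 1]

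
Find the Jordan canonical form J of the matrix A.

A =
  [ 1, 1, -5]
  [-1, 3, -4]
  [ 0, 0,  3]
J_2(2) ⊕ J_1(3)

The characteristic polynomial is
  det(x·I − A) = x^3 - 7*x^2 + 16*x - 12 = (x - 3)*(x - 2)^2

Eigenvalues and multiplicities (the geometric multiplicity of λ is n − rank(A − λI), which equals the number of Jordan blocks for λ):
  λ = 2: algebraic multiplicity = 2, geometric multiplicity = 1
  λ = 3: algebraic multiplicity = 1, geometric multiplicity = 1

Determining the block sizes for each eigenvalue:
  λ = 2: one block (gm = 1), so the single block has size am = 2 → block sizes [2]
  λ = 3: one block (gm = 1), so the single block has size am = 1 → block sizes [1]

Assembling the blocks gives a Jordan form
J =
  [2, 1, 0]
  [0, 2, 0]
  [0, 0, 3]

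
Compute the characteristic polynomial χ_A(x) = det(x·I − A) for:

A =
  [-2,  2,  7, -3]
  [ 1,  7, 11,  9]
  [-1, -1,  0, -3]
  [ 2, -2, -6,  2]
x^4 - 7*x^3 + 18*x^2 - 20*x + 8

Expanding det(x·I − A) (e.g. by cofactor expansion or by noting that A is similar to its Jordan form J, which has the same characteristic polynomial as A) gives
  χ_A(x) = x^4 - 7*x^3 + 18*x^2 - 20*x + 8
which factors as (x - 2)^3*(x - 1). The eigenvalues (with algebraic multiplicities) are λ = 1 with multiplicity 1, λ = 2 with multiplicity 3.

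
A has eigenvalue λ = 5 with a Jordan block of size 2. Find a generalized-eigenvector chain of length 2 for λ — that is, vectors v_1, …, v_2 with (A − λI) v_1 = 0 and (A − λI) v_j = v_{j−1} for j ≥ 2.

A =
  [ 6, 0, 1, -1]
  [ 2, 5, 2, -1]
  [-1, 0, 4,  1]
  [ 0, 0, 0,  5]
A Jordan chain for λ = 5 of length 2:
v_1 = (1, 2, -1, 0)ᵀ
v_2 = (1, 0, 0, 0)ᵀ

Let N = A − (5)·I. We want v_2 with N^2 v_2 = 0 but N^1 v_2 ≠ 0; then v_{j-1} := N · v_j for j = 2, …, 2.

Pick v_2 = (1, 0, 0, 0)ᵀ.
Then v_1 = N · v_2 = (1, 2, -1, 0)ᵀ.

Sanity check: (A − (5)·I) v_1 = (0, 0, 0, 0)ᵀ = 0. ✓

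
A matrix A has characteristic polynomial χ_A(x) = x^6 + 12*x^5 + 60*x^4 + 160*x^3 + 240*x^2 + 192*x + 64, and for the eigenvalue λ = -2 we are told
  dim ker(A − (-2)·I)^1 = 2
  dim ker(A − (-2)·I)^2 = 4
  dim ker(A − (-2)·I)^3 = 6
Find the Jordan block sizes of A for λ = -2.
Block sizes for λ = -2: [3, 3]

From the dimensions of kernels of powers, the number of Jordan blocks of size at least j is d_j − d_{j−1} where d_j = dim ker(N^j) (with d_0 = 0). Computing the differences gives [2, 2, 2].
The number of blocks of size exactly k is (#blocks of size ≥ k) − (#blocks of size ≥ k + 1), so the partition is: 2 block(s) of size 3.
In nonincreasing order the block sizes are [3, 3].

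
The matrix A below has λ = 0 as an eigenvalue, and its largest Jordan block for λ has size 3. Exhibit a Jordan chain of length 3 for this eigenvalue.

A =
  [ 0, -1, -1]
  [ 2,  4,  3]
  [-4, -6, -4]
A Jordan chain for λ = 0 of length 3:
v_1 = (2, -4, 4)ᵀ
v_2 = (0, 2, -4)ᵀ
v_3 = (1, 0, 0)ᵀ

Let N = A − (0)·I. We want v_3 with N^3 v_3 = 0 but N^2 v_3 ≠ 0; then v_{j-1} := N · v_j for j = 3, …, 2.

Pick v_3 = (1, 0, 0)ᵀ.
Then v_2 = N · v_3 = (0, 2, -4)ᵀ.
Then v_1 = N · v_2 = (2, -4, 4)ᵀ.

Sanity check: (A − (0)·I) v_1 = (0, 0, 0)ᵀ = 0. ✓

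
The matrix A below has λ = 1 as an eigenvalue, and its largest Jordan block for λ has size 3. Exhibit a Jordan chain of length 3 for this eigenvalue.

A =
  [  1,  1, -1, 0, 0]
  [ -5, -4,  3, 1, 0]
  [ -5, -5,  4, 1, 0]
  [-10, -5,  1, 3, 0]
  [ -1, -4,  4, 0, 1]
A Jordan chain for λ = 1 of length 3:
v_1 = (0, 0, 0, 0, -1)ᵀ
v_2 = (1, -5, -5, -5, -4)ᵀ
v_3 = (0, 1, 0, 0, 0)ᵀ

Let N = A − (1)·I. We want v_3 with N^3 v_3 = 0 but N^2 v_3 ≠ 0; then v_{j-1} := N · v_j for j = 3, …, 2.

Pick v_3 = (0, 1, 0, 0, 0)ᵀ.
Then v_2 = N · v_3 = (1, -5, -5, -5, -4)ᵀ.
Then v_1 = N · v_2 = (0, 0, 0, 0, -1)ᵀ.

Sanity check: (A − (1)·I) v_1 = (0, 0, 0, 0, 0)ᵀ = 0. ✓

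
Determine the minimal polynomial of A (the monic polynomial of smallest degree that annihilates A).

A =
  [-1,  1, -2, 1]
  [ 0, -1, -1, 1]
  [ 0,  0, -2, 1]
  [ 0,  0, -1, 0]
x^2 + 2*x + 1

The characteristic polynomial is χ_A(x) = (x + 1)^4, so the eigenvalues are known. The minimal polynomial is
  m_A(x) = Π_λ (x − λ)^{k_λ}
where k_λ is the size of the *largest* Jordan block for λ (equivalently, the smallest k with (A − λI)^k v = 0 for every generalised eigenvector v of λ).

  λ = -1: largest Jordan block has size 2, contributing (x + 1)^2

So m_A(x) = (x + 1)^2 = x^2 + 2*x + 1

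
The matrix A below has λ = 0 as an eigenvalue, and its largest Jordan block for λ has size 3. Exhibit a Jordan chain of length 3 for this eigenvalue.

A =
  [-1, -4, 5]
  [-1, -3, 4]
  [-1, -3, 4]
A Jordan chain for λ = 0 of length 3:
v_1 = (1, 1, 1)ᵀ
v_2 = (-4, -3, -3)ᵀ
v_3 = (0, 1, 0)ᵀ

Let N = A − (0)·I. We want v_3 with N^3 v_3 = 0 but N^2 v_3 ≠ 0; then v_{j-1} := N · v_j for j = 3, …, 2.

Pick v_3 = (0, 1, 0)ᵀ.
Then v_2 = N · v_3 = (-4, -3, -3)ᵀ.
Then v_1 = N · v_2 = (1, 1, 1)ᵀ.

Sanity check: (A − (0)·I) v_1 = (0, 0, 0)ᵀ = 0. ✓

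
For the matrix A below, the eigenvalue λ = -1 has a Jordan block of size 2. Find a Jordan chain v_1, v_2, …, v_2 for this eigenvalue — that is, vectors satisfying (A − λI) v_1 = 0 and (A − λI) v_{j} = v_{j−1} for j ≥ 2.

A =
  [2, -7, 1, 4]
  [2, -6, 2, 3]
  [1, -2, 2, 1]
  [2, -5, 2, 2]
A Jordan chain for λ = -1 of length 2:
v_1 = (-1, -1, 0, -1)ᵀ
v_2 = (2, 1, 0, 0)ᵀ

Let N = A − (-1)·I. We want v_2 with N^2 v_2 = 0 but N^1 v_2 ≠ 0; then v_{j-1} := N · v_j for j = 2, …, 2.

Pick v_2 = (2, 1, 0, 0)ᵀ.
Then v_1 = N · v_2 = (-1, -1, 0, -1)ᵀ.

Sanity check: (A − (-1)·I) v_1 = (0, 0, 0, 0)ᵀ = 0. ✓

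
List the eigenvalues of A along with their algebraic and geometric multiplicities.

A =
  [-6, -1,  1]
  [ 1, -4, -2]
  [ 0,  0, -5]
λ = -5: alg = 3, geom = 1

Step 1 — factor the characteristic polynomial to read off the algebraic multiplicities:
  χ_A(x) = (x + 5)^3

Step 2 — compute geometric multiplicities via the rank-nullity identity g(λ) = n − rank(A − λI):
  rank(A − (-5)·I) = 2, so dim ker(A − (-5)·I) = n − 2 = 1

Summary:
  λ = -5: algebraic multiplicity = 3, geometric multiplicity = 1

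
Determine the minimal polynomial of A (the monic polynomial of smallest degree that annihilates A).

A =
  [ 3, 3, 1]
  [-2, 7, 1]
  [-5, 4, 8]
x^3 - 18*x^2 + 108*x - 216

The characteristic polynomial is χ_A(x) = (x - 6)^3, so the eigenvalues are known. The minimal polynomial is
  m_A(x) = Π_λ (x − λ)^{k_λ}
where k_λ is the size of the *largest* Jordan block for λ (equivalently, the smallest k with (A − λI)^k v = 0 for every generalised eigenvector v of λ).

  λ = 6: largest Jordan block has size 3, contributing (x − 6)^3

So m_A(x) = (x - 6)^3 = x^3 - 18*x^2 + 108*x - 216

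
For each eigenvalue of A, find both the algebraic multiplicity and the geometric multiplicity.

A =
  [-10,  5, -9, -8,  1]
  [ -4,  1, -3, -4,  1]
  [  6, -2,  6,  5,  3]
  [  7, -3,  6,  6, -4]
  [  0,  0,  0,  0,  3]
λ = 0: alg = 3, geom = 1; λ = 3: alg = 2, geom = 2

Step 1 — factor the characteristic polynomial to read off the algebraic multiplicities:
  χ_A(x) = x^3*(x - 3)^2

Step 2 — compute geometric multiplicities via the rank-nullity identity g(λ) = n − rank(A − λI):
  rank(A − (0)·I) = 4, so dim ker(A − (0)·I) = n − 4 = 1
  rank(A − (3)·I) = 3, so dim ker(A − (3)·I) = n − 3 = 2

Summary:
  λ = 0: algebraic multiplicity = 3, geometric multiplicity = 1
  λ = 3: algebraic multiplicity = 2, geometric multiplicity = 2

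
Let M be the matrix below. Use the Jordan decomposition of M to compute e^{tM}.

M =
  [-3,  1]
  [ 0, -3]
e^{tM} =
  [exp(-3*t), t*exp(-3*t)]
  [0, exp(-3*t)]

Strategy: write M = P · J · P⁻¹ where J is a Jordan canonical form, so e^{tM} = P · e^{tJ} · P⁻¹, and e^{tJ} can be computed block-by-block.

M has Jordan form
J =
  [-3,  1]
  [ 0, -3]
(up to reordering of blocks).

Per-block formulas:
  For a 2×2 Jordan block J_2(-3): exp(t · J_2(-3)) = e^(-3t)·(I + t·N), where N is the 2×2 nilpotent shift.

After assembling e^{tJ} and conjugating by P, we get:

e^{tM} =
  [exp(-3*t), t*exp(-3*t)]
  [0, exp(-3*t)]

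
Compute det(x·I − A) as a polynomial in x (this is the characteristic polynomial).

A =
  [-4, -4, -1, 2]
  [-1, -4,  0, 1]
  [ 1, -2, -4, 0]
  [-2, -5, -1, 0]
x^4 + 12*x^3 + 54*x^2 + 108*x + 81

Expanding det(x·I − A) (e.g. by cofactor expansion or by noting that A is similar to its Jordan form J, which has the same characteristic polynomial as A) gives
  χ_A(x) = x^4 + 12*x^3 + 54*x^2 + 108*x + 81
which factors as (x + 3)^4. The eigenvalues (with algebraic multiplicities) are λ = -3 with multiplicity 4.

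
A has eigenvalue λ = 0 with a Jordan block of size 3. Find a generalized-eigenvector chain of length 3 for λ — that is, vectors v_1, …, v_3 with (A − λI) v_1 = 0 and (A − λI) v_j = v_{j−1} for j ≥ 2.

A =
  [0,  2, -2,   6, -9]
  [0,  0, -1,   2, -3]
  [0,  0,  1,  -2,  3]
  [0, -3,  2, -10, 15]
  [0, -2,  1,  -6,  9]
A Jordan chain for λ = 0 of length 3:
v_1 = (-1, 0, 0, 0, 0)ᵀ
v_2 = (-2, -1, 1, 2, 1)ᵀ
v_3 = (0, 0, 1, 0, 0)ᵀ

Let N = A − (0)·I. We want v_3 with N^3 v_3 = 0 but N^2 v_3 ≠ 0; then v_{j-1} := N · v_j for j = 3, …, 2.

Pick v_3 = (0, 0, 1, 0, 0)ᵀ.
Then v_2 = N · v_3 = (-2, -1, 1, 2, 1)ᵀ.
Then v_1 = N · v_2 = (-1, 0, 0, 0, 0)ᵀ.

Sanity check: (A − (0)·I) v_1 = (0, 0, 0, 0, 0)ᵀ = 0. ✓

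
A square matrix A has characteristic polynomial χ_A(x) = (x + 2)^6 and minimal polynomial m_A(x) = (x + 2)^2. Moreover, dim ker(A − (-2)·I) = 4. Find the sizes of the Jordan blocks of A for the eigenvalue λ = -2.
Block sizes for λ = -2: [2, 2, 1, 1]

Step 1 — from the characteristic polynomial, algebraic multiplicity of λ = -2 is 6. From dim ker(A − (-2)·I) = 4, there are exactly 4 Jordan blocks for λ = -2.
Step 2 — from the minimal polynomial, the factor (x + 2)^2 tells us the largest block for λ = -2 has size 2.
Step 3 — with total size 6, 4 blocks, and largest block 2, the block sizes (in nonincreasing order) are [2, 2, 1, 1].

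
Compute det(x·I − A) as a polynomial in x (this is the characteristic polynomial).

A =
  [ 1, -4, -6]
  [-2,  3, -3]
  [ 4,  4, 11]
x^3 - 15*x^2 + 75*x - 125

Expanding det(x·I − A) (e.g. by cofactor expansion or by noting that A is similar to its Jordan form J, which has the same characteristic polynomial as A) gives
  χ_A(x) = x^3 - 15*x^2 + 75*x - 125
which factors as (x - 5)^3. The eigenvalues (with algebraic multiplicities) are λ = 5 with multiplicity 3.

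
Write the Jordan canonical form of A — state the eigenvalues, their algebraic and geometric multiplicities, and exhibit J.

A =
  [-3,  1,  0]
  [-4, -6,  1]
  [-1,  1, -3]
J_3(-4)

The characteristic polynomial is
  det(x·I − A) = x^3 + 12*x^2 + 48*x + 64 = (x + 4)^3

Eigenvalues and multiplicities (the geometric multiplicity of λ is n − rank(A − λI), which equals the number of Jordan blocks for λ):
  λ = -4: algebraic multiplicity = 3, geometric multiplicity = 1

Determining the block sizes for each eigenvalue:
  λ = -4: one block (gm = 1), so the single block has size am = 3 → block sizes [3]

Assembling the blocks gives a Jordan form
J =
  [-4,  1,  0]
  [ 0, -4,  1]
  [ 0,  0, -4]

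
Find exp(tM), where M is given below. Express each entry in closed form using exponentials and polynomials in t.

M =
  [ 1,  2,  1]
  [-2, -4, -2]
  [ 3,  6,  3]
e^{tM} =
  [t + 1, 2*t, t]
  [-2*t, 1 - 4*t, -2*t]
  [3*t, 6*t, 3*t + 1]

Strategy: write M = P · J · P⁻¹ where J is a Jordan canonical form, so e^{tM} = P · e^{tJ} · P⁻¹, and e^{tJ} can be computed block-by-block.

M has Jordan form
J =
  [0, 1, 0]
  [0, 0, 0]
  [0, 0, 0]
(up to reordering of blocks).

Per-block formulas:
  For a 1×1 block at λ = 0: exp(t · [0]) = [e^(0t)].
  For a 2×2 Jordan block J_2(0): exp(t · J_2(0)) = e^(0t)·(I + t·N), where N is the 2×2 nilpotent shift.

After assembling e^{tJ} and conjugating by P, we get:

e^{tM} =
  [t + 1, 2*t, t]
  [-2*t, 1 - 4*t, -2*t]
  [3*t, 6*t, 3*t + 1]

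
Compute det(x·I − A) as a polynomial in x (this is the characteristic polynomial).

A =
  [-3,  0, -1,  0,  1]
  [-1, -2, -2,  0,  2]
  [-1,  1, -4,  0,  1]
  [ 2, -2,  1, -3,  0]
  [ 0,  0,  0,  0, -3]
x^5 + 15*x^4 + 90*x^3 + 270*x^2 + 405*x + 243

Expanding det(x·I − A) (e.g. by cofactor expansion or by noting that A is similar to its Jordan form J, which has the same characteristic polynomial as A) gives
  χ_A(x) = x^5 + 15*x^4 + 90*x^3 + 270*x^2 + 405*x + 243
which factors as (x + 3)^5. The eigenvalues (with algebraic multiplicities) are λ = -3 with multiplicity 5.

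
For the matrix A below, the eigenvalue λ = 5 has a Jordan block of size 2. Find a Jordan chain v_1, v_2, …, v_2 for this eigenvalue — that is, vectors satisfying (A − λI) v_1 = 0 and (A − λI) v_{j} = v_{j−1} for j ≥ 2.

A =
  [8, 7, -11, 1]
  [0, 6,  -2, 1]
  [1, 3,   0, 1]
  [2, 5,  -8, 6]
A Jordan chain for λ = 5 of length 2:
v_1 = (3, 0, 1, 2)ᵀ
v_2 = (1, 0, 0, 0)ᵀ

Let N = A − (5)·I. We want v_2 with N^2 v_2 = 0 but N^1 v_2 ≠ 0; then v_{j-1} := N · v_j for j = 2, …, 2.

Pick v_2 = (1, 0, 0, 0)ᵀ.
Then v_1 = N · v_2 = (3, 0, 1, 2)ᵀ.

Sanity check: (A − (5)·I) v_1 = (0, 0, 0, 0)ᵀ = 0. ✓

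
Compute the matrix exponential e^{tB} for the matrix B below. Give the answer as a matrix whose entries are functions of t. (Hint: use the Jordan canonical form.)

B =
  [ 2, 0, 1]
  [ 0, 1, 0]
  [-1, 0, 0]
e^{tB} =
  [t*exp(t) + exp(t), 0, t*exp(t)]
  [0, exp(t), 0]
  [-t*exp(t), 0, -t*exp(t) + exp(t)]

Strategy: write B = P · J · P⁻¹ where J is a Jordan canonical form, so e^{tB} = P · e^{tJ} · P⁻¹, and e^{tJ} can be computed block-by-block.

B has Jordan form
J =
  [1, 1, 0]
  [0, 1, 0]
  [0, 0, 1]
(up to reordering of blocks).

Per-block formulas:
  For a 1×1 block at λ = 1: exp(t · [1]) = [e^(1t)].
  For a 2×2 Jordan block J_2(1): exp(t · J_2(1)) = e^(1t)·(I + t·N), where N is the 2×2 nilpotent shift.

After assembling e^{tJ} and conjugating by P, we get:

e^{tB} =
  [t*exp(t) + exp(t), 0, t*exp(t)]
  [0, exp(t), 0]
  [-t*exp(t), 0, -t*exp(t) + exp(t)]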